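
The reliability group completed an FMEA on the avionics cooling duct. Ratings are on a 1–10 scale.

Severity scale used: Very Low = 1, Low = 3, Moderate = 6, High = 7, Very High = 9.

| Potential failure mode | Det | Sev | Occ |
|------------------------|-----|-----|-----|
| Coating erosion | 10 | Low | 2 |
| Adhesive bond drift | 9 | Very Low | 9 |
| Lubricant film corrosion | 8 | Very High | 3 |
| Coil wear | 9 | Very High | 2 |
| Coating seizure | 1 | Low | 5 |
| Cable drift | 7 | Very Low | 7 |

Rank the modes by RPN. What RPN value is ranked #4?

60

RPN = Severity × Occurrence × Detection:
  Coating erosion: 3 × 2 × 10 = 60
  Adhesive bond drift: 1 × 9 × 9 = 81
  Lubricant film corrosion: 9 × 3 × 8 = 216
  Coil wear: 9 × 2 × 9 = 162
  Coating seizure: 3 × 5 × 1 = 15
  Cable drift: 1 × 7 × 7 = 49
Sorted descending: 216, 162, 81, 60, 49, 15.
The fourth-highest RPN is 60 (Coating erosion).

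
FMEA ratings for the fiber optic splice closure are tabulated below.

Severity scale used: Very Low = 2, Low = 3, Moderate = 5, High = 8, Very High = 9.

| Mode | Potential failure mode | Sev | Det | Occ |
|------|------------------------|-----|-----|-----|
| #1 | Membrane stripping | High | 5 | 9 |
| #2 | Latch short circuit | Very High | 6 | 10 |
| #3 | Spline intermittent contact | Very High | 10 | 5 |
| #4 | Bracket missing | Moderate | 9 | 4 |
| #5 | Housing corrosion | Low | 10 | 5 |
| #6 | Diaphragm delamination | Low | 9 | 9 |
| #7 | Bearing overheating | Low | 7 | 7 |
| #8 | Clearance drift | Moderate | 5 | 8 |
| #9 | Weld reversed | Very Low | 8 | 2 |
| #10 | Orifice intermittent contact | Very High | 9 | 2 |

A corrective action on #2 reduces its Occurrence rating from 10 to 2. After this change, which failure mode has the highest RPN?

#3

RPN = Severity × Occurrence × Detection:
  #1: 8 × 9 × 5 = 360
  #2: 9 × 10 × 6 = 540
  #3: 9 × 5 × 10 = 450
  #4: 5 × 4 × 9 = 180
  #5: 3 × 5 × 10 = 150
  #6: 3 × 9 × 9 = 243
  #7: 3 × 7 × 7 = 147
  #8: 5 × 8 × 5 = 200
  #9: 2 × 2 × 8 = 32
  #10: 9 × 2 × 9 = 162
After action: #2 → 9 × 2 × 6 = 108.
Revised RPNs: #3=450, #1=360, #6=243, #8=200, #4=180, #10=162, #5=150, #7=147, #2=108, #9=32.
Highest is now #3 (450).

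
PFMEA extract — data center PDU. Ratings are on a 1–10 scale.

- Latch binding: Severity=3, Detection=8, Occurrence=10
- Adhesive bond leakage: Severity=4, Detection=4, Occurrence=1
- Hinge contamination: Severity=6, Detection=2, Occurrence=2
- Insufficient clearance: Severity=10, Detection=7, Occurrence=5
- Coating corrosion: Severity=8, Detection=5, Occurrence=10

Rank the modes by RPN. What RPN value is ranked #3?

RPN = Severity × Occurrence × Detection:
  Latch binding: 3 × 10 × 8 = 240
  Adhesive bond leakage: 4 × 1 × 4 = 16
  Hinge contamination: 6 × 2 × 2 = 24
  Insufficient clearance: 10 × 5 × 7 = 350
  Coating corrosion: 8 × 10 × 5 = 400
Sorted descending: 400, 350, 240, 24, 16.
The third-highest RPN is 240 (Latch binding).

240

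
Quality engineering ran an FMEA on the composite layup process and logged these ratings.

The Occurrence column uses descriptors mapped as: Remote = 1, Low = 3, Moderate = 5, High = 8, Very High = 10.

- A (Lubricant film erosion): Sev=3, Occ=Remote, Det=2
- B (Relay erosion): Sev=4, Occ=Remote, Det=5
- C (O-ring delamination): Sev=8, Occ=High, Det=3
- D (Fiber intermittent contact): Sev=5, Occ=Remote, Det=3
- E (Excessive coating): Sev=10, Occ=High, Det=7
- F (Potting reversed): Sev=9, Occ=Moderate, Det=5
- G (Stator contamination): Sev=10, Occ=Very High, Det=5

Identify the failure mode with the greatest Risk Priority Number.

RPN = Severity × Occurrence × Detection:
  A: 3 × 1 × 2 = 6
  B: 4 × 1 × 5 = 20
  C: 8 × 8 × 3 = 192
  D: 5 × 1 × 3 = 15
  E: 10 × 8 × 7 = 560
  F: 9 × 5 × 5 = 225
  G: 10 × 10 × 5 = 500
Highest RPN is 560 → E.

E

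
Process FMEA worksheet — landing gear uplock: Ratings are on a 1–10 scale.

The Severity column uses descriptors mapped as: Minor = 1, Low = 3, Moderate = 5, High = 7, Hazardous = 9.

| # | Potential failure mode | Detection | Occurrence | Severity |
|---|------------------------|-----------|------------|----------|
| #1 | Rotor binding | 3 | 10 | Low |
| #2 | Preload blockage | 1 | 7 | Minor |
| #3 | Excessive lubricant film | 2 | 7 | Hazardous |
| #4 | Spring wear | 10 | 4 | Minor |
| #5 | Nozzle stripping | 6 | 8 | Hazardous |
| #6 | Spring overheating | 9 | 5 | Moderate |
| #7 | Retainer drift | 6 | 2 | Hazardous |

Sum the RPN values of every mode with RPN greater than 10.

RPN = Severity × Occurrence × Detection:
  #1: 3 × 10 × 3 = 90
  #2: 1 × 7 × 1 = 7
  #3: 9 × 7 × 2 = 126
  #4: 1 × 4 × 10 = 40
  #5: 9 × 8 × 6 = 432
  #6: 5 × 5 × 9 = 225
  #7: 9 × 2 × 6 = 108
RPN > 10: #1 (90), #3 (126), #4 (40), #5 (432), #6 (225), #7 (108).
Sum: 90 + 126 + 40 + 432 + 225 + 108 = 1021.

1021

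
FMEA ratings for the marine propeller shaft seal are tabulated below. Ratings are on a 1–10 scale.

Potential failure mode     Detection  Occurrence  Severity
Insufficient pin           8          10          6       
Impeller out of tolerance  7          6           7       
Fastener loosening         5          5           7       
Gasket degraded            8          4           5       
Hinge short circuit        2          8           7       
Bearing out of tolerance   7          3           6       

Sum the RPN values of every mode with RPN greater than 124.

RPN = Severity × Occurrence × Detection:
  Insufficient pin: 6 × 10 × 8 = 480
  Impeller out of tolerance: 7 × 6 × 7 = 294
  Fastener loosening: 7 × 5 × 5 = 175
  Gasket degraded: 5 × 4 × 8 = 160
  Hinge short circuit: 7 × 8 × 2 = 112
  Bearing out of tolerance: 6 × 3 × 7 = 126
RPN > 124: Insufficient pin (480), Impeller out of tolerance (294), Fastener loosening (175), Gasket degraded (160), Bearing out of tolerance (126).
Sum: 480 + 294 + 175 + 160 + 126 = 1235.

1235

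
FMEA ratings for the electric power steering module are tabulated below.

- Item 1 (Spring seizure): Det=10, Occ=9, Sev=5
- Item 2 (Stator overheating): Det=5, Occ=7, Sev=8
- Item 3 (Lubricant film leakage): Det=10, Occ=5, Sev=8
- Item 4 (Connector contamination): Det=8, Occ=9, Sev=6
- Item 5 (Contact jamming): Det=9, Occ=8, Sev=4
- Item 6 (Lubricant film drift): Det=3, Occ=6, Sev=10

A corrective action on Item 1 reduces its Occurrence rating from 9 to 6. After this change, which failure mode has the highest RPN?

Item 4

RPN = Severity × Occurrence × Detection:
  Item 1: 5 × 9 × 10 = 450
  Item 2: 8 × 7 × 5 = 280
  Item 3: 8 × 5 × 10 = 400
  Item 4: 6 × 9 × 8 = 432
  Item 5: 4 × 8 × 9 = 288
  Item 6: 10 × 6 × 3 = 180
After action: Item 1 → 5 × 6 × 10 = 300.
Revised RPNs: Item 4=432, Item 3=400, Item 1=300, Item 5=288, Item 2=280, Item 6=180.
Highest is now Item 4 (432).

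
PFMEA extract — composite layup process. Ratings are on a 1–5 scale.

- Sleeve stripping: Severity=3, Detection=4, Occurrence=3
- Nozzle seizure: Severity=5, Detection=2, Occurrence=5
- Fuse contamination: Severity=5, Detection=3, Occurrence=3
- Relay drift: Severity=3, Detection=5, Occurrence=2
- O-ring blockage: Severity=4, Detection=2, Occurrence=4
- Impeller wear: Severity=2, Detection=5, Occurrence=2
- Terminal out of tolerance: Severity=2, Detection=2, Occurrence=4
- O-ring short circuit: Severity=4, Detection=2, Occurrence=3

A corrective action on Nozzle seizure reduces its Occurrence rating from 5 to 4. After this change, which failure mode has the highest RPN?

Fuse contamination

RPN = Severity × Occurrence × Detection:
  Sleeve stripping: 3 × 3 × 4 = 36
  Nozzle seizure: 5 × 5 × 2 = 50
  Fuse contamination: 5 × 3 × 3 = 45
  Relay drift: 3 × 2 × 5 = 30
  O-ring blockage: 4 × 4 × 2 = 32
  Impeller wear: 2 × 2 × 5 = 20
  Terminal out of tolerance: 2 × 4 × 2 = 16
  O-ring short circuit: 4 × 3 × 2 = 24
After action: Nozzle seizure → 5 × 4 × 2 = 40.
Revised RPNs: Fuse contamination=45, Nozzle seizure=40, Sleeve stripping=36, O-ring blockage=32, Relay drift=30, O-ring short circuit=24, Impeller wear=20, Terminal out of tolerance=16.
Highest is now Fuse contamination (45).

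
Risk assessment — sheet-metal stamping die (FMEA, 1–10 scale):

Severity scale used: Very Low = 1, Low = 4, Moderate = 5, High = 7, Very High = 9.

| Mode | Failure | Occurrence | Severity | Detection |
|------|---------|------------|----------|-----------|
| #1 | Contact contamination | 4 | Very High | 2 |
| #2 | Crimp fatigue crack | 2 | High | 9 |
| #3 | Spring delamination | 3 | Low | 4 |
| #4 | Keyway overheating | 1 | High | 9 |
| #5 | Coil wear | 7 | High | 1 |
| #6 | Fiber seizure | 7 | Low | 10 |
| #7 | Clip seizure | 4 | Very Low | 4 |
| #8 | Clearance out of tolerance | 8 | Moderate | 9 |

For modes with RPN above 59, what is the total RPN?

901

RPN = Severity × Occurrence × Detection:
  #1: 9 × 4 × 2 = 72
  #2: 7 × 2 × 9 = 126
  #3: 4 × 3 × 4 = 48
  #4: 7 × 1 × 9 = 63
  #5: 7 × 7 × 1 = 49
  #6: 4 × 7 × 10 = 280
  #7: 1 × 4 × 4 = 16
  #8: 5 × 8 × 9 = 360
RPN > 59: #1 (72), #2 (126), #4 (63), #6 (280), #8 (360).
Sum: 72 + 126 + 63 + 280 + 360 = 901.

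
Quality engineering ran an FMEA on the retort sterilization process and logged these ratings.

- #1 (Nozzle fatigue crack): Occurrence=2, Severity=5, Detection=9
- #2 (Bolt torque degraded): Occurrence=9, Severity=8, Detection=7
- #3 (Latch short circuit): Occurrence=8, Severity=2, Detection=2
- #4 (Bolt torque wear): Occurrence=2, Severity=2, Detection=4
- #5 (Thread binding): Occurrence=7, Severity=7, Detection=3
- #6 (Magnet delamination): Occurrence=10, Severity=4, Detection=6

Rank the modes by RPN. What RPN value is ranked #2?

240

RPN = Severity × Occurrence × Detection:
  #1: 5 × 2 × 9 = 90
  #2: 8 × 9 × 7 = 504
  #3: 2 × 8 × 2 = 32
  #4: 2 × 2 × 4 = 16
  #5: 7 × 7 × 3 = 147
  #6: 4 × 10 × 6 = 240
Sorted descending: 504, 240, 147, 90, 32, 16.
The second-highest RPN is 240 (#6).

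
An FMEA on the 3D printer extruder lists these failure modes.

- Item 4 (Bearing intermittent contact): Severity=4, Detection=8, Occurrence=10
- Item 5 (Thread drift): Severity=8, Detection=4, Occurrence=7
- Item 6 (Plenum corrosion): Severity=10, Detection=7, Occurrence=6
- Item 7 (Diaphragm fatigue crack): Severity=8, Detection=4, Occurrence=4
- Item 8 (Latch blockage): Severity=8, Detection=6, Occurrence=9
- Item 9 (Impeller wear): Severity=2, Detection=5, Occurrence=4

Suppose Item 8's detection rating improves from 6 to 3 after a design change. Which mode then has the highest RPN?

Item 6

RPN = Severity × Occurrence × Detection:
  Item 4: 4 × 10 × 8 = 320
  Item 5: 8 × 7 × 4 = 224
  Item 6: 10 × 6 × 7 = 420
  Item 7: 8 × 4 × 4 = 128
  Item 8: 8 × 9 × 6 = 432
  Item 9: 2 × 4 × 5 = 40
After action: Item 8 → 8 × 9 × 3 = 216.
Revised RPNs: Item 6=420, Item 4=320, Item 5=224, Item 8=216, Item 7=128, Item 9=40.
Highest is now Item 6 (420).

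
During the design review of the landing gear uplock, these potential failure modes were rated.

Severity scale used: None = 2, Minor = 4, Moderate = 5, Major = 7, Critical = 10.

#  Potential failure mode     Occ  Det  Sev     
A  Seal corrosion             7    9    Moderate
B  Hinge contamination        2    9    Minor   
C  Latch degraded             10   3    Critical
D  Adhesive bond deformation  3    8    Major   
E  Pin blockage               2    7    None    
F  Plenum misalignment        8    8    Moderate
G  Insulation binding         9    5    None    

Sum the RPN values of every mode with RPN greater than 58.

RPN = Severity × Occurrence × Detection:
  A: 5 × 7 × 9 = 315
  B: 4 × 2 × 9 = 72
  C: 10 × 10 × 3 = 300
  D: 7 × 3 × 8 = 168
  E: 2 × 2 × 7 = 28
  F: 5 × 8 × 8 = 320
  G: 2 × 9 × 5 = 90
RPN > 58: A (315), B (72), C (300), D (168), F (320), G (90).
Sum: 315 + 72 + 300 + 168 + 320 + 90 = 1265.

1265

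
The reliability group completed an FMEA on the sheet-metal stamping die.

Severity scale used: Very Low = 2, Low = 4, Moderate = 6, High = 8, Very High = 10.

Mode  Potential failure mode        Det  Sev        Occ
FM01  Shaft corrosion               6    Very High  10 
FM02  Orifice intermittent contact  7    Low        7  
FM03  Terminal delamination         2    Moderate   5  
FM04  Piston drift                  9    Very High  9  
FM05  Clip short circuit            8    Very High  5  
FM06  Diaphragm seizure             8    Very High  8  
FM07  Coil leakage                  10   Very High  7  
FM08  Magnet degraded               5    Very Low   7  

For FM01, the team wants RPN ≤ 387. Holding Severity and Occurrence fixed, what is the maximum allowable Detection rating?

FM01: S=10, O=10, D=6 → current RPN = 600.
Fixed product = 100. Need 100 × D ≤ 387, so D ≤ 387/100 = 3.87.
Maximum integer Detection rating = 3 (gives RPN 300; D=4 would give 400 > 387).

3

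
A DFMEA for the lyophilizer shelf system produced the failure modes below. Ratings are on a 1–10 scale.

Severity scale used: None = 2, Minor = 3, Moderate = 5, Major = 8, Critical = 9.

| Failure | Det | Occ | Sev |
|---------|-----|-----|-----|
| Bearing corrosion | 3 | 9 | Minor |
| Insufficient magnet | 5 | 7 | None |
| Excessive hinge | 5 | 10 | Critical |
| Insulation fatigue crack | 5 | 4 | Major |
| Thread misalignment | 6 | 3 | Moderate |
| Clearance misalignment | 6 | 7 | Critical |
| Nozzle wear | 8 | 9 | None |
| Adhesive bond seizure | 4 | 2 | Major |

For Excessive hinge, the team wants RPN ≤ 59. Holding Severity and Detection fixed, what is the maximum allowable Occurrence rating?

Excessive hinge: S=9, O=10, D=5 → current RPN = 450.
Fixed product = 45. Need 45 × O ≤ 59, so O ≤ 59/45 = 1.31.
Maximum integer Occurrence rating = 1 (gives RPN 45; O=2 would give 90 > 59).

1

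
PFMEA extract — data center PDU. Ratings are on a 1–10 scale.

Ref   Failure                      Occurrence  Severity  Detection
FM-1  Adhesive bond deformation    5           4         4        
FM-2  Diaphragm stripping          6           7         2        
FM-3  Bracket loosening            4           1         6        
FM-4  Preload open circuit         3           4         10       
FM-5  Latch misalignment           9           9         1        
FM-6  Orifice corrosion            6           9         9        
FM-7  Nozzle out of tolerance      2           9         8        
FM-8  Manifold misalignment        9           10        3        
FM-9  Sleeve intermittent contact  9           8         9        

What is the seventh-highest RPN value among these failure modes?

81

RPN = Severity × Occurrence × Detection:
  FM-1: 4 × 5 × 4 = 80
  FM-2: 7 × 6 × 2 = 84
  FM-3: 1 × 4 × 6 = 24
  FM-4: 4 × 3 × 10 = 120
  FM-5: 9 × 9 × 1 = 81
  FM-6: 9 × 6 × 9 = 486
  FM-7: 9 × 2 × 8 = 144
  FM-8: 10 × 9 × 3 = 270
  FM-9: 8 × 9 × 9 = 648
Sorted descending: 648, 486, 270, 144, 120, 84, 81, 80, 24.
The seventh-highest RPN is 81 (FM-5).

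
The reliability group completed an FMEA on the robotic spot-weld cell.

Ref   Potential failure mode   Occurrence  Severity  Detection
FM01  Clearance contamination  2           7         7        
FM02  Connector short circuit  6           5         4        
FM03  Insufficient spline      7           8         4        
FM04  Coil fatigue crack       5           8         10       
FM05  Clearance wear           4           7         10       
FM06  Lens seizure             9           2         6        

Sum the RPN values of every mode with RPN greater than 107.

RPN = Severity × Occurrence × Detection:
  FM01: 7 × 2 × 7 = 98
  FM02: 5 × 6 × 4 = 120
  FM03: 8 × 7 × 4 = 224
  FM04: 8 × 5 × 10 = 400
  FM05: 7 × 4 × 10 = 280
  FM06: 2 × 9 × 6 = 108
RPN > 107: FM02 (120), FM03 (224), FM04 (400), FM05 (280), FM06 (108).
Sum: 120 + 224 + 400 + 280 + 108 = 1132.

1132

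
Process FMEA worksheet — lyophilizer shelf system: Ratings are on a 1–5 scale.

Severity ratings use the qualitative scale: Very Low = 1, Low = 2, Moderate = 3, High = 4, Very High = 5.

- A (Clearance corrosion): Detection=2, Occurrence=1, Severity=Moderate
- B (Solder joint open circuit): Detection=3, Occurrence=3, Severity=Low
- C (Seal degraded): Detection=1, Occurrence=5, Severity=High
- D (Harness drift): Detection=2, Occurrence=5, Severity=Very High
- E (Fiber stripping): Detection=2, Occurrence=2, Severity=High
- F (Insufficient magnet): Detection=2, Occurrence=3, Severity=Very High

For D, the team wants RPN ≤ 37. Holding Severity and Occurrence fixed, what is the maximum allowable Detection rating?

1

D: S=5, O=5, D=2 → current RPN = 50.
Fixed product = 25. Need 25 × D ≤ 37, so D ≤ 37/25 = 1.48.
Maximum integer Detection rating = 1 (gives RPN 25; D=2 would give 50 > 37).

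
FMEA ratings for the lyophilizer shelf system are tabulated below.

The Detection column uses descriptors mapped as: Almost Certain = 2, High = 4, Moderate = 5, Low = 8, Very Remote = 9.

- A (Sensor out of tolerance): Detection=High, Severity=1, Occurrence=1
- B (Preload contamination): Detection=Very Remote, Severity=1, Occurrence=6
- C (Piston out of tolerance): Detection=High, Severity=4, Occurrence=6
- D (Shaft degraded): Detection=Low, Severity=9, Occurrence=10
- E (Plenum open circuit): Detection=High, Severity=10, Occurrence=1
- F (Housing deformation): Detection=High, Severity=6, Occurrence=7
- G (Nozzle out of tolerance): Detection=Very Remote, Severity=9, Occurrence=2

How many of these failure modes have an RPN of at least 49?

RPN = Severity × Occurrence × Detection:
  A: 1 × 1 × 4 = 4
  B: 1 × 6 × 9 = 54
  C: 4 × 6 × 4 = 96
  D: 9 × 10 × 8 = 720
  E: 10 × 1 × 4 = 40
  F: 6 × 7 × 4 = 168
  G: 9 × 2 × 9 = 162
Modes with RPN ≥ 49: B (54), C (96), D (720), F (168), G (162) → 5.

5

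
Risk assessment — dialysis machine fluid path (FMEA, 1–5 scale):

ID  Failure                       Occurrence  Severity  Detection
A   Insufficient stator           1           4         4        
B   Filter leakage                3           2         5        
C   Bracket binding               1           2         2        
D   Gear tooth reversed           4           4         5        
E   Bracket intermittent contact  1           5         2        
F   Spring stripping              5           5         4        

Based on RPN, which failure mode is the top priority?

F

RPN = Severity × Occurrence × Detection:
  A: 4 × 1 × 4 = 16
  B: 2 × 3 × 5 = 30
  C: 2 × 1 × 2 = 4
  D: 4 × 4 × 5 = 80
  E: 5 × 1 × 2 = 10
  F: 5 × 5 × 4 = 100
Highest RPN is 100 → F.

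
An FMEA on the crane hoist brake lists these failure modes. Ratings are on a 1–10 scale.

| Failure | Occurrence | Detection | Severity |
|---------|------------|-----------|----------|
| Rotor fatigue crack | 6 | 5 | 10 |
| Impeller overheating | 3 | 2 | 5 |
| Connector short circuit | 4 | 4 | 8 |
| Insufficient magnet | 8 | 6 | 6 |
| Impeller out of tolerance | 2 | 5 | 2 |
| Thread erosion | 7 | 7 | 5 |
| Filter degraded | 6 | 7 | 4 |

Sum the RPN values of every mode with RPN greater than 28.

RPN = Severity × Occurrence × Detection:
  Rotor fatigue crack: 10 × 6 × 5 = 300
  Impeller overheating: 5 × 3 × 2 = 30
  Connector short circuit: 8 × 4 × 4 = 128
  Insufficient magnet: 6 × 8 × 6 = 288
  Impeller out of tolerance: 2 × 2 × 5 = 20
  Thread erosion: 5 × 7 × 7 = 245
  Filter degraded: 4 × 6 × 7 = 168
RPN > 28: Rotor fatigue crack (300), Impeller overheating (30), Connector short circuit (128), Insufficient magnet (288), Thread erosion (245), Filter degraded (168).
Sum: 300 + 30 + 128 + 288 + 245 + 168 = 1159.

1159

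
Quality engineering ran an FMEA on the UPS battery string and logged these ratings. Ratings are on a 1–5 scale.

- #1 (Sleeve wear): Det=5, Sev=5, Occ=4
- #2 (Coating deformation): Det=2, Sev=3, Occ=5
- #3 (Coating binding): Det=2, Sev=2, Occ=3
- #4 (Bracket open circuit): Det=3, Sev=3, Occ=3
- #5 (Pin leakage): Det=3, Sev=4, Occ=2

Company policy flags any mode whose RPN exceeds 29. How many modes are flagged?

RPN = Severity × Occurrence × Detection:
  #1: 5 × 4 × 5 = 100
  #2: 3 × 5 × 2 = 30
  #3: 2 × 3 × 2 = 12
  #4: 3 × 3 × 3 = 27
  #5: 4 × 2 × 3 = 24
Modes with RPN > 29: #1 (100), #2 (30) → 2.

2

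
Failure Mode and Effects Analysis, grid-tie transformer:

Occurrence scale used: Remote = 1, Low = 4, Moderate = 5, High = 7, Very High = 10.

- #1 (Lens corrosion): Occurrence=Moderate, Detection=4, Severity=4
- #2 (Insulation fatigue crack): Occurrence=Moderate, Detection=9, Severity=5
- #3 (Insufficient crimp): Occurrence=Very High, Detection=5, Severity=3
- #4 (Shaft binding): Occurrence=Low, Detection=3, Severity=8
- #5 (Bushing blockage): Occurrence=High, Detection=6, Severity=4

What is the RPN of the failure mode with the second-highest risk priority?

168

RPN = Severity × Occurrence × Detection:
  #1: 4 × 5 × 4 = 80
  #2: 5 × 5 × 9 = 225
  #3: 3 × 10 × 5 = 150
  #4: 8 × 4 × 3 = 96
  #5: 4 × 7 × 6 = 168
Sorted descending: 225, 168, 150, 96, 80.
The second-highest RPN is 168 (#5).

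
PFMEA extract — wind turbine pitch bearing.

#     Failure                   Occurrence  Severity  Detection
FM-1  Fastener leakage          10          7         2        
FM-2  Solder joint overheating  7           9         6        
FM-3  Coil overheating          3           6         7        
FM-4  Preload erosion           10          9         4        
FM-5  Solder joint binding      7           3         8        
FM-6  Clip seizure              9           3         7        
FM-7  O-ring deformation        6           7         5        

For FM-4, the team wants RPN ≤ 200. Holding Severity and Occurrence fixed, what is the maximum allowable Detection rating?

2

FM-4: S=9, O=10, D=4 → current RPN = 360.
Fixed product = 90. Need 90 × D ≤ 200, so D ≤ 200/90 = 2.22.
Maximum integer Detection rating = 2 (gives RPN 180; D=3 would give 270 > 200).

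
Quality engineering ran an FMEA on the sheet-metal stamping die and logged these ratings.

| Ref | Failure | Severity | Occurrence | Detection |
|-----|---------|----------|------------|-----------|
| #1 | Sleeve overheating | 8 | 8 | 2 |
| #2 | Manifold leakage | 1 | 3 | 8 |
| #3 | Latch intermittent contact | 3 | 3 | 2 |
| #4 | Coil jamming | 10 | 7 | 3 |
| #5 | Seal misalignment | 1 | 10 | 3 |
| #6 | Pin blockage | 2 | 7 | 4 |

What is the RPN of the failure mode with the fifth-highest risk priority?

24

RPN = Severity × Occurrence × Detection:
  #1: 8 × 8 × 2 = 128
  #2: 1 × 3 × 8 = 24
  #3: 3 × 3 × 2 = 18
  #4: 10 × 7 × 3 = 210
  #5: 1 × 10 × 3 = 30
  #6: 2 × 7 × 4 = 56
Sorted descending: 210, 128, 56, 30, 24, 18.
The fifth-highest RPN is 24 (#2).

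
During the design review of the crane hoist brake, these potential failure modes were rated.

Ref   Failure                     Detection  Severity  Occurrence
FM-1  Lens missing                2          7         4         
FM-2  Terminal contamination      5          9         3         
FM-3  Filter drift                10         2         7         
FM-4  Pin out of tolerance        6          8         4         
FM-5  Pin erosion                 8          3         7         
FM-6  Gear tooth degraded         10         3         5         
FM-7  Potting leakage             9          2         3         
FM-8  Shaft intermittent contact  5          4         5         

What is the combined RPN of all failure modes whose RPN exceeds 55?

RPN = Severity × Occurrence × Detection:
  FM-1: 7 × 4 × 2 = 56
  FM-2: 9 × 3 × 5 = 135
  FM-3: 2 × 7 × 10 = 140
  FM-4: 8 × 4 × 6 = 192
  FM-5: 3 × 7 × 8 = 168
  FM-6: 3 × 5 × 10 = 150
  FM-7: 2 × 3 × 9 = 54
  FM-8: 4 × 5 × 5 = 100
RPN > 55: FM-1 (56), FM-2 (135), FM-3 (140), FM-4 (192), FM-5 (168), FM-6 (150), FM-8 (100).
Sum: 56 + 135 + 140 + 192 + 168 + 150 + 100 = 941.

941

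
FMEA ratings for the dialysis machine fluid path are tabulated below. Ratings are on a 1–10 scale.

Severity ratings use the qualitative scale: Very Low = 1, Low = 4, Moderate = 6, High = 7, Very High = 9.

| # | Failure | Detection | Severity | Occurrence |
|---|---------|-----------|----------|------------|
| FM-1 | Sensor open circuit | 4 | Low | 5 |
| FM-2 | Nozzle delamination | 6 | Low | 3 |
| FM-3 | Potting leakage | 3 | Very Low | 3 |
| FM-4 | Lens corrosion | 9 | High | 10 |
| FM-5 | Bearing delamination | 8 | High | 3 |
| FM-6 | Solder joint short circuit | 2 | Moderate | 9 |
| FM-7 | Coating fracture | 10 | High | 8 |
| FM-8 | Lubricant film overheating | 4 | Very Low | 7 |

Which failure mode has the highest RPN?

FM-4

RPN = Severity × Occurrence × Detection:
  FM-1: 4 × 5 × 4 = 80
  FM-2: 4 × 3 × 6 = 72
  FM-3: 1 × 3 × 3 = 9
  FM-4: 7 × 10 × 9 = 630
  FM-5: 7 × 3 × 8 = 168
  FM-6: 6 × 9 × 2 = 108
  FM-7: 7 × 8 × 10 = 560
  FM-8: 1 × 7 × 4 = 28
Highest RPN is 630 → FM-4.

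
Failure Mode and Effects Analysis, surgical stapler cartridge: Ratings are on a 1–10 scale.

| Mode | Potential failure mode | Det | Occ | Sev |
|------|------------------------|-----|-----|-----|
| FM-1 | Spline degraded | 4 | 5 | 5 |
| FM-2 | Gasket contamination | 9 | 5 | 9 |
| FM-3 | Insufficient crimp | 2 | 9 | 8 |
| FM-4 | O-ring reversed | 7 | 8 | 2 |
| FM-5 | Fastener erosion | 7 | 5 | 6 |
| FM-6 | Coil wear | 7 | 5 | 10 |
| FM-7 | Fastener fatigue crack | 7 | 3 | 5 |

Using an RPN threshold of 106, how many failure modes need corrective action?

RPN = Severity × Occurrence × Detection:
  FM-1: 5 × 5 × 4 = 100
  FM-2: 9 × 5 × 9 = 405
  FM-3: 8 × 9 × 2 = 144
  FM-4: 2 × 8 × 7 = 112
  FM-5: 6 × 5 × 7 = 210
  FM-6: 10 × 5 × 7 = 350
  FM-7: 5 × 3 × 7 = 105
Modes with RPN ≥ 106: FM-2 (405), FM-3 (144), FM-4 (112), FM-5 (210), FM-6 (350) → 5.

5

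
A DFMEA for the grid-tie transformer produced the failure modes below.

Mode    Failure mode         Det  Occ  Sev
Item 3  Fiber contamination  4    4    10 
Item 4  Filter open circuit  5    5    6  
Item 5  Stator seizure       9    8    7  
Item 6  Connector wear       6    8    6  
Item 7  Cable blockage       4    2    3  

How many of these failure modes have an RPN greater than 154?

RPN = Severity × Occurrence × Detection:
  Item 3: 10 × 4 × 4 = 160
  Item 4: 6 × 5 × 5 = 150
  Item 5: 7 × 8 × 9 = 504
  Item 6: 6 × 8 × 6 = 288
  Item 7: 3 × 2 × 4 = 24
Modes with RPN > 154: Item 3 (160), Item 5 (504), Item 6 (288) → 3.

3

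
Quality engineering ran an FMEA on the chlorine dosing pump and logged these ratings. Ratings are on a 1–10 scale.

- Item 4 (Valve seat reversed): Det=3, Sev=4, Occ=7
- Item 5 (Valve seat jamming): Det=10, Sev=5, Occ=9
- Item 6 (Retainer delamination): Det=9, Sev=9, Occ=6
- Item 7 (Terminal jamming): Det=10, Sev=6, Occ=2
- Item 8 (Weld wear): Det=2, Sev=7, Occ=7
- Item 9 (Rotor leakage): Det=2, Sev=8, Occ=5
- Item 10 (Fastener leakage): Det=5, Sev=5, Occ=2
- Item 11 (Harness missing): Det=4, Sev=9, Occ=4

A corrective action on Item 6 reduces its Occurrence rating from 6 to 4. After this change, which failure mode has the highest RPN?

Item 5

RPN = Severity × Occurrence × Detection:
  Item 4: 4 × 7 × 3 = 84
  Item 5: 5 × 9 × 10 = 450
  Item 6: 9 × 6 × 9 = 486
  Item 7: 6 × 2 × 10 = 120
  Item 8: 7 × 7 × 2 = 98
  Item 9: 8 × 5 × 2 = 80
  Item 10: 5 × 2 × 5 = 50
  Item 11: 9 × 4 × 4 = 144
After action: Item 6 → 9 × 4 × 9 = 324.
Revised RPNs: Item 5=450, Item 6=324, Item 11=144, Item 7=120, Item 8=98, Item 4=84, Item 9=80, Item 10=50.
Highest is now Item 5 (450).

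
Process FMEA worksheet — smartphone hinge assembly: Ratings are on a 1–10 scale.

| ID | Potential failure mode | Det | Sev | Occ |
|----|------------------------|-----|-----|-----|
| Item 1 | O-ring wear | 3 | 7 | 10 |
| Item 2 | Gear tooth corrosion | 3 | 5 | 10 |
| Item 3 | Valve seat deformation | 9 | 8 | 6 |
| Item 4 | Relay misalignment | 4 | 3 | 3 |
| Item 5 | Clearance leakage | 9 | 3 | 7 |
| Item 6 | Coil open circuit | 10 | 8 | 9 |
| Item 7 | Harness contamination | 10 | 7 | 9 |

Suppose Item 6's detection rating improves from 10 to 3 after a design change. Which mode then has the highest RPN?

Item 7

RPN = Severity × Occurrence × Detection:
  Item 1: 7 × 10 × 3 = 210
  Item 2: 5 × 10 × 3 = 150
  Item 3: 8 × 6 × 9 = 432
  Item 4: 3 × 3 × 4 = 36
  Item 5: 3 × 7 × 9 = 189
  Item 6: 8 × 9 × 10 = 720
  Item 7: 7 × 9 × 10 = 630
After action: Item 6 → 8 × 9 × 3 = 216.
Revised RPNs: Item 7=630, Item 3=432, Item 6=216, Item 1=210, Item 5=189, Item 2=150, Item 4=36.
Highest is now Item 7 (630).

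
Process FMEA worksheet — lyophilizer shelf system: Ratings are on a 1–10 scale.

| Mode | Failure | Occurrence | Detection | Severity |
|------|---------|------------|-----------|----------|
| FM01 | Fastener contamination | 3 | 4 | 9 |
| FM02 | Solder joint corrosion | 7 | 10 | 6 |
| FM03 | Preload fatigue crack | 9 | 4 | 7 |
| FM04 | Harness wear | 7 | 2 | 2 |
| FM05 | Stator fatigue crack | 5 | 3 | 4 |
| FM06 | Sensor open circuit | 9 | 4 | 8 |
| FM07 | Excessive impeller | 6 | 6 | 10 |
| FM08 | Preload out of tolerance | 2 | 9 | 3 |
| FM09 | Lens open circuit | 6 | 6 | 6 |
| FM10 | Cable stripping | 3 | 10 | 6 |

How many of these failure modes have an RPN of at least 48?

RPN = Severity × Occurrence × Detection:
  FM01: 9 × 3 × 4 = 108
  FM02: 6 × 7 × 10 = 420
  FM03: 7 × 9 × 4 = 252
  FM04: 2 × 7 × 2 = 28
  FM05: 4 × 5 × 3 = 60
  FM06: 8 × 9 × 4 = 288
  FM07: 10 × 6 × 6 = 360
  FM08: 3 × 2 × 9 = 54
  FM09: 6 × 6 × 6 = 216
  FM10: 6 × 3 × 10 = 180
Modes with RPN ≥ 48: FM01 (108), FM02 (420), FM03 (252), FM05 (60), FM06 (288), FM07 (360), FM08 (54), FM09 (216), FM10 (180) → 9.

9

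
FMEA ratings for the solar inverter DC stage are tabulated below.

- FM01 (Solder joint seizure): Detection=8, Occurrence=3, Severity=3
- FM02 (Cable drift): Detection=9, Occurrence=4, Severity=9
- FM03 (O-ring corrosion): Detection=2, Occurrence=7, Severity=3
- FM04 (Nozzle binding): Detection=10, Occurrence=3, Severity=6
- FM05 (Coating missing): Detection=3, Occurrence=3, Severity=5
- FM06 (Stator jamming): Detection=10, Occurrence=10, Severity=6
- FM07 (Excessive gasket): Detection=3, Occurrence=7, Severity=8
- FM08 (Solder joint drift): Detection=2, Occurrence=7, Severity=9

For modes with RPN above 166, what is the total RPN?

1272

RPN = Severity × Occurrence × Detection:
  FM01: 3 × 3 × 8 = 72
  FM02: 9 × 4 × 9 = 324
  FM03: 3 × 7 × 2 = 42
  FM04: 6 × 3 × 10 = 180
  FM05: 5 × 3 × 3 = 45
  FM06: 6 × 10 × 10 = 600
  FM07: 8 × 7 × 3 = 168
  FM08: 9 × 7 × 2 = 126
RPN > 166: FM02 (324), FM04 (180), FM06 (600), FM07 (168).
Sum: 324 + 180 + 600 + 168 = 1272.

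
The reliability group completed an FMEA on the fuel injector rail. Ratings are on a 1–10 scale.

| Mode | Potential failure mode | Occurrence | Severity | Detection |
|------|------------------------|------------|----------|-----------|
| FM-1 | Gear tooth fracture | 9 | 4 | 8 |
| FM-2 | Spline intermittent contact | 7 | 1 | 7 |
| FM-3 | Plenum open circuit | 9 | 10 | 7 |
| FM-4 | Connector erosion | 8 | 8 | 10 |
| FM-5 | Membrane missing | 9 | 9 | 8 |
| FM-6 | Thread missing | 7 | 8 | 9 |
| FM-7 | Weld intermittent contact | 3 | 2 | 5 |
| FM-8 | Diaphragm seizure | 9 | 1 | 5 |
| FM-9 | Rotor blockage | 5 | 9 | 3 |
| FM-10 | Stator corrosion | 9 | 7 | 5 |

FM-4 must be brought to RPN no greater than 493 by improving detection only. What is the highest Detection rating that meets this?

FM-4: S=8, O=8, D=10 → current RPN = 640.
Fixed product = 64. Need 64 × D ≤ 493, so D ≤ 493/64 = 7.70.
Maximum integer Detection rating = 7 (gives RPN 448; D=8 would give 512 > 493).

7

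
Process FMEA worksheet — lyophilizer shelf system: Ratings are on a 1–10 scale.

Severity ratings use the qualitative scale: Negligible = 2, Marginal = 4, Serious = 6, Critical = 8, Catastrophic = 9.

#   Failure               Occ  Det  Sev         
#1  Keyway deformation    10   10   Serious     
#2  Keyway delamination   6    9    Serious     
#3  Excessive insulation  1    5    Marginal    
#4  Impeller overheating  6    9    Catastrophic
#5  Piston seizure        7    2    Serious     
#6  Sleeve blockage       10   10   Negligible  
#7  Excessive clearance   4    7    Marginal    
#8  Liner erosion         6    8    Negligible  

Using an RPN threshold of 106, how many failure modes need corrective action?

5

RPN = Severity × Occurrence × Detection:
  #1: 6 × 10 × 10 = 600
  #2: 6 × 6 × 9 = 324
  #3: 4 × 1 × 5 = 20
  #4: 9 × 6 × 9 = 486
  #5: 6 × 7 × 2 = 84
  #6: 2 × 10 × 10 = 200
  #7: 4 × 4 × 7 = 112
  #8: 2 × 6 × 8 = 96
Modes with RPN ≥ 106: #1 (600), #2 (324), #4 (486), #6 (200), #7 (112) → 5.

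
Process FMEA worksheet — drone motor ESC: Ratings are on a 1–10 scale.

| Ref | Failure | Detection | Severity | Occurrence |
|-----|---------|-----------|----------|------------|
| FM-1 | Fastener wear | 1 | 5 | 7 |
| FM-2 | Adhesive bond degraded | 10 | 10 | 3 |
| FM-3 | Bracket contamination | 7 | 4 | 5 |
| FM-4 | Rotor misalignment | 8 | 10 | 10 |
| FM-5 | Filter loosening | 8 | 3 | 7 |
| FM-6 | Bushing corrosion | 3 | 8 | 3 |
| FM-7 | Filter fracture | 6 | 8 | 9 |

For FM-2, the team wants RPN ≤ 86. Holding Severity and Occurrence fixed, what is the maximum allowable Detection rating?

2

FM-2: S=10, O=3, D=10 → current RPN = 300.
Fixed product = 30. Need 30 × D ≤ 86, so D ≤ 86/30 = 2.87.
Maximum integer Detection rating = 2 (gives RPN 60; D=3 would give 90 > 86).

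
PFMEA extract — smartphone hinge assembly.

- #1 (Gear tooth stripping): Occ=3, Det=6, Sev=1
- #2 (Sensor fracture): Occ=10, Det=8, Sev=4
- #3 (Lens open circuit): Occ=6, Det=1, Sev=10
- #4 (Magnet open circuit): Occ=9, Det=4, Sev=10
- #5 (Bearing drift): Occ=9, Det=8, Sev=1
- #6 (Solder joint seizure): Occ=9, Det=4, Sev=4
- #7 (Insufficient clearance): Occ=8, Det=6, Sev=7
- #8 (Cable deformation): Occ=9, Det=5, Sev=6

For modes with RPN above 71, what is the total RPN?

1502

RPN = Severity × Occurrence × Detection:
  #1: 1 × 3 × 6 = 18
  #2: 4 × 10 × 8 = 320
  #3: 10 × 6 × 1 = 60
  #4: 10 × 9 × 4 = 360
  #5: 1 × 9 × 8 = 72
  #6: 4 × 9 × 4 = 144
  #7: 7 × 8 × 6 = 336
  #8: 6 × 9 × 5 = 270
RPN > 71: #2 (320), #4 (360), #5 (72), #6 (144), #7 (336), #8 (270).
Sum: 320 + 360 + 72 + 144 + 336 + 270 = 1502.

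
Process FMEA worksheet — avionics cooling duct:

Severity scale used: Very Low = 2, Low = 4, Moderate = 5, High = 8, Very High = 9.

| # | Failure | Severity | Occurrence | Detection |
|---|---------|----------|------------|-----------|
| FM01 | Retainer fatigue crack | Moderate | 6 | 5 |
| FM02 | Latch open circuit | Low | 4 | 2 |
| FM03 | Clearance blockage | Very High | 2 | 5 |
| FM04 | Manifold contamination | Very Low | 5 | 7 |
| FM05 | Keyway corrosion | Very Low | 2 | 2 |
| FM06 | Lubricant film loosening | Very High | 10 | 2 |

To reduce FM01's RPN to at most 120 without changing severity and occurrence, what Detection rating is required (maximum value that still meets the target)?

4

FM01: S=5, O=6, D=5 → current RPN = 150.
Fixed product = 30. Need 30 × D ≤ 120, so D ≤ 120/30 = 4.00.
Maximum integer Detection rating = 4 (gives RPN 120; D=5 would give 150 > 120).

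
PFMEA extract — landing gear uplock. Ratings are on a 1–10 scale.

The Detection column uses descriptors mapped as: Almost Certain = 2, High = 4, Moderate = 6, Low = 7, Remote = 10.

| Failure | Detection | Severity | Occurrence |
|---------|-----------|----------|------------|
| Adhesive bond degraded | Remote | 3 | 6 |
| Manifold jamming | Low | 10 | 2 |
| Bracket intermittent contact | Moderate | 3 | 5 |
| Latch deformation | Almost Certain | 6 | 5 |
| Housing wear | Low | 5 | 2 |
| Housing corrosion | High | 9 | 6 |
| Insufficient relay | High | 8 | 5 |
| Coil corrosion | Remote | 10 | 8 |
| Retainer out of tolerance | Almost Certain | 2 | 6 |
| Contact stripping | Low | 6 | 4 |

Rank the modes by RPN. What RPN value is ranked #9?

60

RPN = Severity × Occurrence × Detection:
  Adhesive bond degraded: 3 × 6 × 10 = 180
  Manifold jamming: 10 × 2 × 7 = 140
  Bracket intermittent contact: 3 × 5 × 6 = 90
  Latch deformation: 6 × 5 × 2 = 60
  Housing wear: 5 × 2 × 7 = 70
  Housing corrosion: 9 × 6 × 4 = 216
  Insufficient relay: 8 × 5 × 4 = 160
  Coil corrosion: 10 × 8 × 10 = 800
  Retainer out of tolerance: 2 × 6 × 2 = 24
  Contact stripping: 6 × 4 × 7 = 168
Sorted descending: 800, 216, 180, 168, 160, 140, 90, 70, 60, 24.
The 9th-highest RPN is 60 (Latch deformation).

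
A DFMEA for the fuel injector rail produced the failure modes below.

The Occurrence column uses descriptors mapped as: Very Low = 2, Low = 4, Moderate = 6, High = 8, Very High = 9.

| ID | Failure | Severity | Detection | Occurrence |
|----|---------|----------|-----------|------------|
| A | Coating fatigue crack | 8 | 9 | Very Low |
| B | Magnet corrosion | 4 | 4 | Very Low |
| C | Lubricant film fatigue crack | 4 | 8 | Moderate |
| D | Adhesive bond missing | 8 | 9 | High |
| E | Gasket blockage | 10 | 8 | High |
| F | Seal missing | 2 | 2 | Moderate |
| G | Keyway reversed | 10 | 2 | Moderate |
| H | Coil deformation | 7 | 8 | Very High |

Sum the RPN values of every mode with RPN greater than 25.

2208

RPN = Severity × Occurrence × Detection:
  A: 8 × 2 × 9 = 144
  B: 4 × 2 × 4 = 32
  C: 4 × 6 × 8 = 192
  D: 8 × 8 × 9 = 576
  E: 10 × 8 × 8 = 640
  F: 2 × 6 × 2 = 24
  G: 10 × 6 × 2 = 120
  H: 7 × 9 × 8 = 504
RPN > 25: A (144), B (32), C (192), D (576), E (640), G (120), H (504).
Sum: 144 + 32 + 192 + 576 + 640 + 120 + 504 = 2208.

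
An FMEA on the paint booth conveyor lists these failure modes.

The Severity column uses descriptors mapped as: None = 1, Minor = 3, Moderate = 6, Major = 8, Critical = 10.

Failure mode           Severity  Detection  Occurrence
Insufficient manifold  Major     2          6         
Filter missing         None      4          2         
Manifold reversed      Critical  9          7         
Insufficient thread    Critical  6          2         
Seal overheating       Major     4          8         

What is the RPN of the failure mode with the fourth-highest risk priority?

RPN = Severity × Occurrence × Detection:
  Insufficient manifold: 8 × 6 × 2 = 96
  Filter missing: 1 × 2 × 4 = 8
  Manifold reversed: 10 × 7 × 9 = 630
  Insufficient thread: 10 × 2 × 6 = 120
  Seal overheating: 8 × 8 × 4 = 256
Sorted descending: 630, 256, 120, 96, 8.
The fourth-highest RPN is 96 (Insufficient manifold).

96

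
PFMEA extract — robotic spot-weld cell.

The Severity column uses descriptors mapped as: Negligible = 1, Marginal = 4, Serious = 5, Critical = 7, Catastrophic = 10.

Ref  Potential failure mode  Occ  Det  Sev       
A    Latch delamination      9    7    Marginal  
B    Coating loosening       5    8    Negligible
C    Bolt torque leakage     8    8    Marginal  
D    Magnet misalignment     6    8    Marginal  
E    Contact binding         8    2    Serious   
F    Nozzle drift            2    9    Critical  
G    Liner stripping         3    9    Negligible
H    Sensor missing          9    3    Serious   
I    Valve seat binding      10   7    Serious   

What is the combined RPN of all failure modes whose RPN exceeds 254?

RPN = Severity × Occurrence × Detection:
  A: 4 × 9 × 7 = 252
  B: 1 × 5 × 8 = 40
  C: 4 × 8 × 8 = 256
  D: 4 × 6 × 8 = 192
  E: 5 × 8 × 2 = 80
  F: 7 × 2 × 9 = 126
  G: 1 × 3 × 9 = 27
  H: 5 × 9 × 3 = 135
  I: 5 × 10 × 7 = 350
RPN > 254: C (256), I (350).
Sum: 256 + 350 = 606.

606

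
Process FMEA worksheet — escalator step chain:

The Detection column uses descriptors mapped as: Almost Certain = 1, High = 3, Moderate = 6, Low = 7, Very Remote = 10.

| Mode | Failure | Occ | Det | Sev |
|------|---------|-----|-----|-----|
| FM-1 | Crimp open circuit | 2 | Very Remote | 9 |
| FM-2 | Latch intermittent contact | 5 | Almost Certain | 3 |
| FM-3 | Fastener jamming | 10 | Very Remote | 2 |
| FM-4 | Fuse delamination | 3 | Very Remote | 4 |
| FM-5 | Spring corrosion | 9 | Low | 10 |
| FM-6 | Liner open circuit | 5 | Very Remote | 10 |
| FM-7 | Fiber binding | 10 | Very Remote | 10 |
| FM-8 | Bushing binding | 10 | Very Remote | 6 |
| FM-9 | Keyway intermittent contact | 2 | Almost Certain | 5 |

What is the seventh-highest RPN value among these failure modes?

120

RPN = Severity × Occurrence × Detection:
  FM-1: 9 × 2 × 10 = 180
  FM-2: 3 × 5 × 1 = 15
  FM-3: 2 × 10 × 10 = 200
  FM-4: 4 × 3 × 10 = 120
  FM-5: 10 × 9 × 7 = 630
  FM-6: 10 × 5 × 10 = 500
  FM-7: 10 × 10 × 10 = 1000
  FM-8: 6 × 10 × 10 = 600
  FM-9: 5 × 2 × 1 = 10
Sorted descending: 1000, 630, 600, 500, 200, 180, 120, 15, 10.
The seventh-highest RPN is 120 (FM-4).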